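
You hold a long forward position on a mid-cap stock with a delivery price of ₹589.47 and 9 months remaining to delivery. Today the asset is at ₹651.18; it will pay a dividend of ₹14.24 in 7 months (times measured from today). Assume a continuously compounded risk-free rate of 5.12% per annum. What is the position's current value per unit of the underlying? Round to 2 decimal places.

₹70.10

PV(remaining dividends) I = 14.24·e^(−0.0512·7/12) = 13.8210
Current forward F = (S − I)·e^(rT) = (651.18 − 13.8210)·e^(0.0512·9/12) = 637.3590 × 1.039147 = 662.3097
Value (long) = (F − K)·e^(−rT) = (662.3097 − 589.47) × 0.962328 = 70.0957
Value = ₹70.10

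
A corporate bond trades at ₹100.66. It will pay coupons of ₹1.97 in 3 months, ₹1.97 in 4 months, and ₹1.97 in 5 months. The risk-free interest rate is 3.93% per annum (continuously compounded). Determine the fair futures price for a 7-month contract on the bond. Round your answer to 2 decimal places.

PV(coupons) I = 1.97·e^(−0.0393·3/12) + 1.97·e^(−0.0393·4/12) + 1.97·e^(−0.0393·5/12)
I = 1.9507 + 1.9444 + 1.9380 = 5.8331
F = (S − I)·e^(rT) = (100.66 − 5.8331) · e^(0.0393·7/12)
= 94.8269 · e^0.022925 = 94.8269 × 1.023190 = ₹97.03

₹97.03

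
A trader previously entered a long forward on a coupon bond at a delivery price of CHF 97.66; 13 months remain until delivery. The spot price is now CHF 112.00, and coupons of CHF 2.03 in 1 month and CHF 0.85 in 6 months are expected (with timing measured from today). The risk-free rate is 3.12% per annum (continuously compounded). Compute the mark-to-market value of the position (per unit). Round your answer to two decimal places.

CHF 14.72

PV(remaining coupons) I = 2.03·e^(−0.0312·1/12) + 0.85·e^(−0.0312·6/12) = 2.8616
Current forward F = (S − I)·e^(rT) = (112.00 − 2.8616)·e^(0.0312·13/12) = 109.1384 × 1.034378 = 112.8904
Value (long) = (F − K)·e^(−rT) = (112.8904 − 97.66) × 0.966765 = 14.7242
Value = CHF 14.72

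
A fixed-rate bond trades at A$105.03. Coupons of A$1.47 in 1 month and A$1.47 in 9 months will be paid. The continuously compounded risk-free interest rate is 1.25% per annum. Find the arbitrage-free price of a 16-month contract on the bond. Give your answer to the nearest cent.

A$103.82

PV(coupons) I = 1.47·e^(−0.0125·1/12) + 1.47·e^(−0.0125·9/12)
I = 1.4685 + 1.4563 = 2.9248
F = (S − I)·e^(rT) = (105.03 − 2.9248) · e^(0.0125·16/12)
= 102.1052 · e^0.016667 = 102.1052 × 1.016807 = A$103.82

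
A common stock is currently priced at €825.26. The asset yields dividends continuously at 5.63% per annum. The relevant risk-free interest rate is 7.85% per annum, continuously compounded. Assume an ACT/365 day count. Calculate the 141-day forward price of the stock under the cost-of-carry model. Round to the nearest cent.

F = S·e^((r − q)T) = 825.26 · e^((0.0785 − 0.0563) × 141/365)
= 825.26 · e^0.008576 = 825.26 × 1.008613
F = €832.37

€832.37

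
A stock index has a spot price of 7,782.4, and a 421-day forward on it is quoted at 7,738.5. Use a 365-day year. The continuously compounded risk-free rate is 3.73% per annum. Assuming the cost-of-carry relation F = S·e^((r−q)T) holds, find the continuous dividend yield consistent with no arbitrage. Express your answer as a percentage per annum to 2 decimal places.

From F = S·e^((r−q)T): (r − q) = ln(F/S)/T
ln(7738.5/7782.4) = ln(0.994359) = -0.005657
(r − q) = -0.005657 / (421/365) = -0.004905
q = r − ln(F/S)/T = 0.0373 + 0.004905 = 0.042205
q = 4.22%

4.22%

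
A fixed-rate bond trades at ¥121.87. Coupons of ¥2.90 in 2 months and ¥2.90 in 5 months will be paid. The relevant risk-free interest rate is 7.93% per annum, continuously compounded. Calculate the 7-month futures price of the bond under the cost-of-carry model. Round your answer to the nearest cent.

¥121.70

PV(coupons) I = 2.90·e^(−0.0793·2/12) + 2.90·e^(−0.0793·5/12)
I = 2.8619 + 2.8057 = 5.6676
F = (S − I)·e^(rT) = (121.87 − 5.6676) · e^(0.0793·7/12)
= 116.2024 · e^0.046258 = 116.2024 × 1.047345 = ¥121.70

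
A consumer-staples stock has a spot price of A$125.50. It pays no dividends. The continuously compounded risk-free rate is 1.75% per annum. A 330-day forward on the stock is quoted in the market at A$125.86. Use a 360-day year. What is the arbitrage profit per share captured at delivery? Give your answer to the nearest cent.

A$1.67 per share

Fair forward: F* = S·e^(carry·T), with carry = r = 0.0175
F* = 125.50 · e^(0.0175 × 330/360) = 125.50 · e^0.016042 = 125.50 × 1.016171 = A$127.5295
Market A$125.86 < fair A$127.5295: forward underpriced → reverse cash-and-carry (short spot, go long the forward).
At maturity, profit = |F_mkt − F*| = |125.86 − 127.5295| = A$1.67 per share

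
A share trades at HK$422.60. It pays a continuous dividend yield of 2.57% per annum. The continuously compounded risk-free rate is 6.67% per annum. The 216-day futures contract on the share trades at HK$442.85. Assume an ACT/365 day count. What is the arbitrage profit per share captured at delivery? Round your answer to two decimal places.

HK$9.87 per share

Fair futures: F* = S·e^(carry·T), with carry = (r − q) = 0.0667 − 0.0257 = 0.0410
F* = 422.60 · e^(0.0410 × 216/365) = 422.60 · e^0.024263 = 422.60 × 1.024560 = HK$432.9791
Market HK$442.85 > fair HK$432.9791: forward overpriced → cash-and-carry (buy spot, short the forward).
At maturity, profit = |F_mkt − F*| = |442.85 − 432.9791| = HK$9.87 per share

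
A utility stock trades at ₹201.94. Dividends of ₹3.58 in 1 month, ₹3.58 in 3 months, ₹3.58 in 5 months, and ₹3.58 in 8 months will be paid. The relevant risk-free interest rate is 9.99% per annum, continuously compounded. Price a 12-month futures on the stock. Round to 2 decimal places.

PV(dividends) I = 3.58·e^(−0.0999·1/12) + 3.58·e^(−0.0999·3/12) + 3.58·e^(−0.0999·5/12) + 3.58·e^(−0.0999·8/12)
I = 3.5503 + 3.4917 + 3.4340 + 3.3493 = 13.8253
F = (S − I)·e^(rT) = (201.94 − 13.8253) · e^(0.0999·12/12)
= 188.1147 · e^0.099900 = 188.1147 × 1.105060 = ₹207.88

₹207.88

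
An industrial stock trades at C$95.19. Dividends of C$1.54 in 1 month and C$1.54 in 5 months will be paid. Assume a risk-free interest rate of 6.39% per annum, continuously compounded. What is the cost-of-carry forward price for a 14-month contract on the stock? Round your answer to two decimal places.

PV(dividends) I = 1.54·e^(−0.0639·1/12) + 1.54·e^(−0.0639·5/12)
I = 1.5318 + 1.4995 = 3.0313
F = (S − I)·e^(rT) = (95.19 − 3.0313) · e^(0.0639·14/12)
= 92.1587 · e^0.074550 = 92.1587 × 1.077399 = C$99.29

C$99.29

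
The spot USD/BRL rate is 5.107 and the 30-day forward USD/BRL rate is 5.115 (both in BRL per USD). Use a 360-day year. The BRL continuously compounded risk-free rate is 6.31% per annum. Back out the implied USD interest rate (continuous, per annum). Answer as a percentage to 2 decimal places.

4.43%

F = S·e^((r_BRL − r_USD)T) ⇒ r_USD = r_BRL − ln(F/S)/T
ln(5.115/5.107) = 0.001565; /(30/360) = 0.018780
r_USD = 0.0631 − 0.018780 = 0.044320
r_USD = 4.43%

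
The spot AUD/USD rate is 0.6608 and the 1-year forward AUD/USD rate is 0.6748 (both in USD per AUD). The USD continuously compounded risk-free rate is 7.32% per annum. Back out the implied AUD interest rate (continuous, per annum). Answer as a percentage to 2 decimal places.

5.22%

F = S·e^((r_USD − r_AUD)T) ⇒ r_AUD = r_USD − ln(F/S)/T
ln(0.6748/0.6608) = 0.020965; /(1) = 0.020965
r_AUD = 0.0732 − 0.020965 = 0.052235
r_AUD = 5.22%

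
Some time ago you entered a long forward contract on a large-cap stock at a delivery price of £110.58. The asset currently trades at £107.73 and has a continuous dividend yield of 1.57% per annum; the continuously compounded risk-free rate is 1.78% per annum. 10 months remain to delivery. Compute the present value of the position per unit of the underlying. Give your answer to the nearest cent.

-£2.62

Current fair forward for the remaining 10 months: F = S·e^((r − q)·T), (r − q) = 0.0178 − 0.0157 = 0.0021
F = 107.73 · e^(0.0021 × 10/12) = 107.73 × 1.001752 = 107.9187
Value of long forward = (F − K)·e^(−rT) = (107.9187 − 110.58) · e^(−0.0178·10/12)
= -2.6613 × 0.985276 = -2.62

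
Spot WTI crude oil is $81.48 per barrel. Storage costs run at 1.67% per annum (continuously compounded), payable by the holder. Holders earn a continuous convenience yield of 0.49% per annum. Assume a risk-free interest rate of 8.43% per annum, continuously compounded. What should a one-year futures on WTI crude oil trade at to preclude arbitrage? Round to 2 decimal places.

Net carry = r + u − y = 0.0843 + 0.0167 − 0.0049 = 0.0961
F = S·e^((r+u−y)T) = 81.48 · e^(0.0961 × 12/12) = 81.48 · e^0.096100
= 81.48 × 1.100869 = $89.70 per barrel

$89.70 per barrel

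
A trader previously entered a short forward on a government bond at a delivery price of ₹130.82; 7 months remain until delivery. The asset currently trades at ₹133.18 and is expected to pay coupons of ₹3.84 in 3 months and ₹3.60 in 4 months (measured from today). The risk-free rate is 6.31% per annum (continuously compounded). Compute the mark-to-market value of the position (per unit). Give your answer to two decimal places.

PV(remaining coupons) I = 3.84·e^(−0.0631·3/12) + 3.60·e^(−0.0631·4/12) = 7.3050
Current forward F = (S − I)·e^(rT) = (133.18 − 7.3050)·e^(0.0631·7/12) = 125.8750 × 1.037494 = 130.5946
Value (long) = (F − K)·e^(−rT) = (130.5946 − 130.82) × 0.963861 = -0.2173
Short position value = −(long value) = ₹0.22

₹0.22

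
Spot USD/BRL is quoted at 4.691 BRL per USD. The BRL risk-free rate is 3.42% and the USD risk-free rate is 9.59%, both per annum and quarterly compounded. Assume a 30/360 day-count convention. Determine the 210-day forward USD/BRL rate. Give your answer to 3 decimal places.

By covered interest parity, F = S · (1+r_BRL/4)^(4T) / (1+r_USD/4)^(4T)
= 4.691 × 1.020064 / 1.056838 = 4.691 × 0.965204
F = 4.528 BRL per USD

4.528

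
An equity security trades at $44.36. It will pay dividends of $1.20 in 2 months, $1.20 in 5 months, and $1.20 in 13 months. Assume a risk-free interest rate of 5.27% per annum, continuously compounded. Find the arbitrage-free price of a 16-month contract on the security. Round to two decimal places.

$43.84

PV(dividends) I = 1.20·e^(−0.0527·2/12) + 1.20·e^(−0.0527·5/12) + 1.20·e^(−0.0527·13/12)
I = 1.1895 + 1.1739 + 1.1334 = 3.4968
F = (S − I)·e^(rT) = (44.36 − 3.4968) · e^(0.0527·16/12)
= 40.8632 · e^0.070267 = 40.8632 × 1.072795 = $43.84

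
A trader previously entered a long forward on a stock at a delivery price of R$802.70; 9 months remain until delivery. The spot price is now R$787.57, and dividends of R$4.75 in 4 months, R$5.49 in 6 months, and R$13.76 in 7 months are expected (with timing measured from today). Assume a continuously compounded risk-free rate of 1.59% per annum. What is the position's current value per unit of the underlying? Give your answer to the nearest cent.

PV(remaining dividends) I = 4.75·e^(−0.0159·4/12) + 5.49·e^(−0.0159·6/12) + 13.76·e^(−0.0159·7/12) = 23.8044
Current forward F = (S − I)·e^(rT) = (787.57 − 23.8044)·e^(0.0159·9/12) = 763.7656 × 1.011996 = 772.9277
Value (long) = (F − K)·e^(−rT) = (772.9277 − 802.70) × 0.988146 = -29.4194
Value = -R$29.42

-R$29.42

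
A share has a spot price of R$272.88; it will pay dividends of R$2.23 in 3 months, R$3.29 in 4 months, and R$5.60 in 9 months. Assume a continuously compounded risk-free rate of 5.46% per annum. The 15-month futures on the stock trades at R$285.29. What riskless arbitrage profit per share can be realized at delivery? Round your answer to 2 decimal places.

PV(dividends) I = 2.23·e^(−0.0546·3/12) + 3.29·e^(−0.0546·4/12) + 5.60·e^(−0.0546·9/12) = 10.8057
Fair futures F* = (S − I)·e^(rT) = (272.88 − 10.8057)·e^0.068250 = 262.0743 × 1.070633 = 280.5854
Market R$285.29 > fair 280.5854: forward overpriced → cash-and-carry (borrow at r, buy the stock and collect the dividends, short the forward).
Profit at T = |F_mkt − F*| = |285.29 − 280.5854| = R$4.70 per share

R$4.70 per share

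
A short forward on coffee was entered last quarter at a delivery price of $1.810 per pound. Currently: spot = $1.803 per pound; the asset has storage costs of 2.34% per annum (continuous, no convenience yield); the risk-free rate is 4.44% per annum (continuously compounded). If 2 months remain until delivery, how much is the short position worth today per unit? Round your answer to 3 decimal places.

Current fair forward for the remaining 2 months: F = S·e^((r + u)·T), (r + u) = 0.0444 + 0.0234 = 0.0678
F = 1.803 · e^(0.0678 × 2/12) = 1.803 × 1.011364 = 1.8235
Value of long forward = (F − K)·e^(−rT) = (1.8235 − 1.810) · e^(−0.0444·2/12)
= 0.0135 × 0.992627 = 0.013
Short position value = −(long value) = -$0.013

-$0.013 per pound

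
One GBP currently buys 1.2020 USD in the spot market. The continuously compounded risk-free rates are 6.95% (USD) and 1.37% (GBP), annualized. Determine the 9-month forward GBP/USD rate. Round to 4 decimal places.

F = S·e^((r_USD − r_GBP)T) = 1.2020 · e^((0.0695 − 0.0137) × 9/12)
= 1.2020 · e^0.041850 = 1.2020 × 1.042738
F = 1.2534 USD per GBP

1.2534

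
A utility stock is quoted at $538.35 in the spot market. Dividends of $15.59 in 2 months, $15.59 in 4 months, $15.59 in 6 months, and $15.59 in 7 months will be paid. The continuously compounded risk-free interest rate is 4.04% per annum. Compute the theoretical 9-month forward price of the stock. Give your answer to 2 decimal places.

PV(dividends) I = 15.59·e^(−0.0404·2/12) + 15.59·e^(−0.0404·4/12) + 15.59·e^(−0.0404·6/12) + 15.59·e^(−0.0404·7/12)
I = 15.4854 + 15.3815 + 15.2782 + 15.2269 = 61.3720
F = (S − I)·e^(rT) = (538.35 − 61.3720) · e^(0.0404·9/12)
= 476.9780 · e^0.030300 = 476.9780 × 1.030764 = $491.65

$491.65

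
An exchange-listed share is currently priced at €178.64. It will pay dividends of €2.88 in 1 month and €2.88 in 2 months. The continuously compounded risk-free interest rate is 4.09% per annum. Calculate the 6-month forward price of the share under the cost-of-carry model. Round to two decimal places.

PV(dividends) I = 2.88·e^(−0.0409·1/12) + 2.88·e^(−0.0409·2/12)
I = 2.8702 + 2.8604 = 5.7306
F = (S − I)·e^(rT) = (178.64 − 5.7306) · e^(0.0409·6/12)
= 172.9094 · e^0.020450 = 172.9094 × 1.020661 = €176.48

€176.48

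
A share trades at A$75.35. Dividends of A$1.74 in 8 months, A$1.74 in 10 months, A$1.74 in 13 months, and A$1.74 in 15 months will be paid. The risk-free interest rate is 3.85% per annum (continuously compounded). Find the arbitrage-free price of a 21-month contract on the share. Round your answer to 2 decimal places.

PV(dividends) I = 1.74·e^(−0.0385·8/12) + 1.74·e^(−0.0385·10/12) + 1.74·e^(−0.0385·13/12) + 1.74·e^(−0.0385·15/12)
I = 1.6959 + 1.6851 + 1.6689 + 1.6582 = 6.7081
F = (S − I)·e^(rT) = (75.35 − 6.7081) · e^(0.0385·21/12)
= 68.6419 · e^0.067375 = 68.6419 × 1.069697 = A$73.43

A$73.43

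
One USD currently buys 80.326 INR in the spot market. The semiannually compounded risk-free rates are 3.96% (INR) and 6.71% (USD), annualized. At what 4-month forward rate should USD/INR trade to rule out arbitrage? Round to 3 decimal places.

By covered interest parity, F = S · (1+r_INR/2)^(2T) / (1+r_USD/2)^(2T)
= 80.326 × 1.013157 / 1.022243 = 80.326 × 0.991112
F = 79.612 INR per USD

79.612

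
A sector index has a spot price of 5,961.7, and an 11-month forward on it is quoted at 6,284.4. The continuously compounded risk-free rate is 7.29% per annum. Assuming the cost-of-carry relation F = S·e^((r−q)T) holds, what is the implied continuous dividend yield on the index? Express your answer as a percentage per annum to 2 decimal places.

From F = S·e^((r−q)T): (r − q) = ln(F/S)/T
ln(6284.4/5961.7) = ln(1.054129) = 0.052715
(r − q) = 0.052715 / (11/12) = 0.057507
q = r − ln(F/S)/T = 0.0729 − 0.057507 = 0.015393
q = 1.54%

1.54%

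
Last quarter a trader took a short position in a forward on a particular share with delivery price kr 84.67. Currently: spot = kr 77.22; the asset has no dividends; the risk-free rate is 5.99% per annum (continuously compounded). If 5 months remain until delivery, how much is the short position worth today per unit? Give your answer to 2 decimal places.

kr 5.36

Current fair forward for the remaining 5 months: F = S·e^(r·T), r = 0.0599
F = 77.22 · e^(0.0599 × 5/12) = 77.22 × 1.025272 = 79.1715
Value of long forward = (F − K)·e^(−rT) = (79.1715 − 84.67) · e^(−0.0599·5/12)
= -5.4985 × 0.975351 = -5.36
Short position value = −(long value) = kr 5.36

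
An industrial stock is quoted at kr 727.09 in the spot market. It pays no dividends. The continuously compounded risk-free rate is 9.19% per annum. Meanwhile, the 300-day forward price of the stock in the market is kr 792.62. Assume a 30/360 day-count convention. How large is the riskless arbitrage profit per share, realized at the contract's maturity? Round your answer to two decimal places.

Fair forward: F* = S·e^(carry·T), with carry = r = 0.0919
F* = 727.09 · e^(0.0919 × 300/360) = 727.09 · e^0.076583 = 727.09 × 1.079592 = kr 784.9605
Market kr 792.62 > fair kr 784.9605: forward overpriced → cash-and-carry (buy spot, short the forward).
At maturity, profit = |F_mkt − F*| = |792.62 − 784.9605| = kr 7.66 per share

kr 7.66 per share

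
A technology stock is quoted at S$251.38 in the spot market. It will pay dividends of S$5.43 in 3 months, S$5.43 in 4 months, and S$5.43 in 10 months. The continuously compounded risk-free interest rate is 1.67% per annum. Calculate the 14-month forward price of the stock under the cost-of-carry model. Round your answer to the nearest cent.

S$239.85

PV(dividends) I = 5.43·e^(−0.0167·3/12) + 5.43·e^(−0.0167·4/12) + 5.43·e^(−0.0167·10/12)
I = 5.4074 + 5.3999 + 5.3550 = 16.1623
F = (S − I)·e^(rT) = (251.38 − 16.1623) · e^(0.0167·14/12)
= 235.2177 · e^0.019483 = 235.2177 × 1.019674 = S$239.85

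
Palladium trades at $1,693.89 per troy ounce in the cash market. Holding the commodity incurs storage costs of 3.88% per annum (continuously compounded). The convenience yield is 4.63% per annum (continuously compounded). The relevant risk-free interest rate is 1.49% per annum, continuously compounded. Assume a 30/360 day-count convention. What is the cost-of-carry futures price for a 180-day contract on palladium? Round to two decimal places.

$1,700.17 per troy ounce

Net carry = r + u − y = 0.0149 + 0.0388 − 0.0463 = 0.0074
F = S·e^((r+u−y)T) = 1693.89 · e^(0.0074 × 180/360) = 1693.89 · e^0.00370000
= 1693.89 × 1.00370685 = $1,700.17 per troy ounce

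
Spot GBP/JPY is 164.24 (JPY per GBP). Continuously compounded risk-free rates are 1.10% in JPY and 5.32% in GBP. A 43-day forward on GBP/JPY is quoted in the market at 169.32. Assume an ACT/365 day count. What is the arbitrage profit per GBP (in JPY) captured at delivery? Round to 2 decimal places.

Fair forward: F* = S·e^(carry·T), with carry = (r_JPY − r_GBP) = 0.0110 − 0.0532 = -0.0422
F* = 164.24 · e^(-0.0422 × 43/365) = 164.24 · e^-0.004972 = 164.24 × 0.995040 = 163.4254
Market 169.32 > fair 163.4254: forward overpriced → cash-and-carry (buy spot, short the forward).
At maturity, profit = |F_mkt − F*| = |169.32 − 163.4254| = 5.89 per GBP (in JPY)

5.89 per GBP (in JPY)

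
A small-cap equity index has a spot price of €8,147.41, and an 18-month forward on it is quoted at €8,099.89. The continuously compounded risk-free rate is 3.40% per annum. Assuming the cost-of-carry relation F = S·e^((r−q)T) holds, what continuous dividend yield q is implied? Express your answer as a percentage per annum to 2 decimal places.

From F = S·e^((r−q)T): (r − q) = ln(F/S)/T
ln(8099.89/8147.41) = ln(0.994167) = -0.005850
(r − q) = -0.005850 / (18/12) = -0.003900
q = r − ln(F/S)/T = 0.0340 + 0.003900 = 0.037900
q = 3.79%

3.79%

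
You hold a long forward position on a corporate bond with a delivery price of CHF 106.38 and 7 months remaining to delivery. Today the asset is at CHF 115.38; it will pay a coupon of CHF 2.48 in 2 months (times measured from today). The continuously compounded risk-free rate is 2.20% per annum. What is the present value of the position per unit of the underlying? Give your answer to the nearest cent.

CHF 7.89

PV(remaining coupons) I = 2.48·e^(−0.0220·2/12) = 2.4709
Current forward F = (S − I)·e^(rT) = (115.38 − 2.4709)·e^(0.0220·7/12) = 112.9091 × 1.012916 = 114.3674
Value (long) = (F − K)·e^(−rT) = (114.3674 − 106.38) × 0.987249 = 7.8856
Value = CHF 7.89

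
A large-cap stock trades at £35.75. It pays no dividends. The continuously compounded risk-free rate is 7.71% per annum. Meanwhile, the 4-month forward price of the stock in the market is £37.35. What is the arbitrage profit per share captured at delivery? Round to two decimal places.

£0.67 per share

Fair forward: F* = S·e^(carry·T), with carry = r = 0.0771
F* = 35.75 · e^(0.0771 × 4/12) = 35.75 · e^0.025700 = 35.75 × 1.026033 = £36.6807
Market £37.35 > fair £36.6807: forward overpriced → cash-and-carry (buy spot, short the forward).
At maturity, profit = |F_mkt − F*| = |37.35 − 36.6807| = £0.67 per share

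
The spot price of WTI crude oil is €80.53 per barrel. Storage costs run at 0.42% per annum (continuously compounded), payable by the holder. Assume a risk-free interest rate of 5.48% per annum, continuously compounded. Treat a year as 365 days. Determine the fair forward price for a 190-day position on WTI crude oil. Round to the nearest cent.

€83.04 per barrel

Net carry = r + u − y = 0.0548 + 0.0042 − 0.0000 = 0.0590
F = S·e^((r+u−y)T) = 80.53 · e^(0.0590 × 190/365) = 80.53 · e^0.030712
= 80.53 × 1.031188 = €83.04 per barrel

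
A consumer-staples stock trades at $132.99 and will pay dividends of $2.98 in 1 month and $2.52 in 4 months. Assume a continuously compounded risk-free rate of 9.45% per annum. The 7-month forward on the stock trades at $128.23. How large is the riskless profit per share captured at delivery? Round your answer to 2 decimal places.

$6.59 per share

PV(dividends) I = 2.98·e^(−0.0945·1/12) + 2.52·e^(−0.0945·4/12) = 5.3985
Fair forward F* = (S − I)·e^(rT) = (132.99 − 5.3985)·e^0.055125 = 127.5915 × 1.056673 = 134.8225
Market $128.23 < fair 134.8225: forward underpriced → reverse cash-and-carry (short the stock, invest proceeds at r, pay the dividends, go long the forward).
Profit at T = |F_mkt − F*| = |128.23 − 134.8225| = $6.59 per share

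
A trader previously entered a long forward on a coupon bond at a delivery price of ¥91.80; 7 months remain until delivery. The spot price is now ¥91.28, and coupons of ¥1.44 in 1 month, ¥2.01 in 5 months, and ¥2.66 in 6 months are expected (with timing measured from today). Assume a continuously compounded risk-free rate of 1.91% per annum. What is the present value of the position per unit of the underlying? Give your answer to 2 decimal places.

-¥5.57

PV(remaining coupons) I = 1.44·e^(−0.0191·1/12) + 2.01·e^(−0.0191·5/12) + 2.66·e^(−0.0191·6/12) = 6.0665
Current forward F = (S − I)·e^(rT) = (91.28 − 6.0665)·e^(0.0191·7/12) = 85.2135 × 1.011204 = 86.1682
Value (long) = (F − K)·e^(−rT) = (86.1682 − 91.80) × 0.988920 = -5.5694
Value = -¥5.57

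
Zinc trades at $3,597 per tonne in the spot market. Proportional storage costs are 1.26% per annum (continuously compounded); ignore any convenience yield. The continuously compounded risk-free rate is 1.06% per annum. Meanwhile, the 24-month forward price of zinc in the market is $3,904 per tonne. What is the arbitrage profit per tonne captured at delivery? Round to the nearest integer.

$136 per tonne

Fair forward: F* = S·e^(carry·T), with carry = (r + u) = 0.0106 + 0.0126 = 0.0232
F* = 3597 · e^(0.0232 × 24/12) = 3597 · e^0.046400 = 3597 × 1.047493 = $3767.8323
Market $3904 > fair $3767.8323: forward overpriced → cash-and-carry (buy spot, short the forward).
At maturity, profit = |F_mkt − F*| = |3904 − 3767.8323| = $136 per tonne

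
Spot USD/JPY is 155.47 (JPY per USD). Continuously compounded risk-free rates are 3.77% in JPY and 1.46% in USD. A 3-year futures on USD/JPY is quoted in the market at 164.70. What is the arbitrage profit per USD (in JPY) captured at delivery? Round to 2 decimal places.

1.93 per USD (in JPY)

Fair futures: F* = S·e^(carry·T), with carry = (r_JPY − r_USD) = 0.0377 − 0.0146 = 0.0231
F* = 155.47 · e^(0.0231 × 3) = 155.47 · e^0.069300 = 155.47 × 1.071758 = 166.6262
Market 164.70 < fair 166.6262: forward underpriced → reverse cash-and-carry (short spot, go long the forward).
At maturity, profit = |F_mkt − F*| = |164.70 − 166.6262| = 1.93 per USD (in JPY)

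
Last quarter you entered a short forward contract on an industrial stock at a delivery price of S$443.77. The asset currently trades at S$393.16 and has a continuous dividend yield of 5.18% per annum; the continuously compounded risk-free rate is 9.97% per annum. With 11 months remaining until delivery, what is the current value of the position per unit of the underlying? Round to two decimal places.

Current fair forward for the remaining 11 months: F = S·e^((r − q)·T), (r − q) = 0.0997 − 0.0518 = 0.0479
F = 393.16 · e^(0.0479 × 11/12) = 393.16 × 1.044887 = 410.8078
Value of long forward = (F − K)·e^(−rT) = (410.8078 − 443.77) · e^(−0.0997·11/12)
= -32.9622 × 0.912660 = -30.08
Short position value = −(long value) = S$30.08

S$30.08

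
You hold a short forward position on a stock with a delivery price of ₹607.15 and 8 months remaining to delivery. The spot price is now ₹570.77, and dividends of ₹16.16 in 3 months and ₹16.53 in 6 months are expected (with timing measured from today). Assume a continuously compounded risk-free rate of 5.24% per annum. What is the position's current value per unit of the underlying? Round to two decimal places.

₹47.59

PV(remaining dividends) I = 16.16·e^(−0.0524·3/12) + 16.53·e^(−0.0524·6/12) = 32.0522
Current forward F = (S − I)·e^(rT) = (570.77 − 32.0522)·e^(0.0524·8/12) = 538.7178 × 1.035551 = 557.8698
Value (long) = (F − K)·e^(−rT) = (557.8698 − 607.15) × 0.965670 = -47.5884
Short position value = −(long value) = ₹47.59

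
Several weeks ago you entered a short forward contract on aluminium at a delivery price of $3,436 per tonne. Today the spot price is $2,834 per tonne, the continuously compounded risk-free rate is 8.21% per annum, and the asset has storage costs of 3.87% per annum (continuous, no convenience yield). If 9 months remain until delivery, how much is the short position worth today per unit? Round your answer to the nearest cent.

Current fair forward for the remaining 9 months: F = S·e^((r + u)·T), (r + u) = 0.0821 + 0.0387 = 0.1208
F = 2834 · e^(0.1208 × 9/12) = 2834 × 1.09483099 = 3102.7510
Value of long forward = (F − K)·e^(−rT) = (3102.7510 − 3436) · e^(−0.0821·9/12)
= -333.2490 × 0.94028242 = -313.35
Short position value = −(long value) = $313.35

$313.35 per tonne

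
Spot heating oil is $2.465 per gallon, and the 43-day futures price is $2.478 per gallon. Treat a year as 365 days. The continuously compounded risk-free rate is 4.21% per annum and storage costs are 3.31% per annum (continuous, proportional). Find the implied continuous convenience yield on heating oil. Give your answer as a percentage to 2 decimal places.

F = S·e^((r+u−y)T) ⇒ (r+u−y) = ln(F/S)/T
ln(2.478/2.465) = 0.005260; /T ⇒ 0.044649
y = r + u − ln(F/S)/T = 0.0421 + 0.0331 − 0.044649 = 0.030551
y = 3.06%

3.06%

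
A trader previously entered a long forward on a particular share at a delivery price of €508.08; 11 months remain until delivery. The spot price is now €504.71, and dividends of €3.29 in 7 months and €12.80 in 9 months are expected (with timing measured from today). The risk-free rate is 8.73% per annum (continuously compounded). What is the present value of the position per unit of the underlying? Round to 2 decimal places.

PV(remaining dividends) I = 3.29·e^(−0.0873·7/12) + 12.80·e^(−0.0873·9/12) = 15.1154
Current forward F = (S − I)·e^(rT) = (504.71 − 15.1154)·e^(0.0873·11/12) = 489.5946 × 1.083314 = 530.3847
Value (long) = (F − K)·e^(−rT) = (530.3847 − 508.08) × 0.923093 = 20.5893
Value = €20.59

€20.59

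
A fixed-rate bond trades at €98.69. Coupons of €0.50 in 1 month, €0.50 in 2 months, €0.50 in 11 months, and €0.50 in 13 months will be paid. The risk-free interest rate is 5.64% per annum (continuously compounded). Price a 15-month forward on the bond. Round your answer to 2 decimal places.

€103.82

PV(coupons) I = 0.50·e^(−0.0564·1/12) + 0.50·e^(−0.0564·2/12) + 0.50·e^(−0.0564·11/12) + 0.50·e^(−0.0564·13/12)
I = 0.4977 + 0.4953 + 0.4748 + 0.4704 = 1.9382
F = (S − I)·e^(rT) = (98.69 − 1.9382) · e^(0.0564·15/12)
= 96.7518 · e^0.070500 = 96.7518 × 1.073045 = €103.82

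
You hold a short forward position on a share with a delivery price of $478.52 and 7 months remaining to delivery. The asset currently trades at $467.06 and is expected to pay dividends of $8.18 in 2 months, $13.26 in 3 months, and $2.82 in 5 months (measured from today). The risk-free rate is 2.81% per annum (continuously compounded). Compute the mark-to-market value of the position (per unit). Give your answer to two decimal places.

PV(remaining dividends) I = 8.18·e^(−0.0281·2/12) + 13.26·e^(−0.0281·3/12) + 2.82·e^(−0.0281·5/12) = 24.0961
Current forward F = (S − I)·e^(rT) = (467.06 − 24.0961)·e^(0.0281·7/12) = 442.9639 × 1.016527 = 450.2848
Value (long) = (F − K)·e^(−rT) = (450.2848 − 478.52) × 0.983742 = -27.7762
Short position value = −(long value) = $27.78

$27.78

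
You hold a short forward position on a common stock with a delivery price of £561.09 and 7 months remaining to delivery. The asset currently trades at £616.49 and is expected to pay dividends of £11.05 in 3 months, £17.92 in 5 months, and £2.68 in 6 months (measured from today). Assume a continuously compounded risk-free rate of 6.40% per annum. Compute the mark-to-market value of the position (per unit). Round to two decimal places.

-£45.04

PV(remaining dividends) I = 11.05·e^(−0.0640·3/12) + 17.92·e^(−0.0640·5/12) + 2.68·e^(−0.0640·6/12) = 30.9187
Current forward F = (S − I)·e^(rT) = (616.49 − 30.9187)·e^(0.0640·7/12) = 585.5713 × 1.038039 = 607.8458
Value (long) = (F − K)·e^(−rT) = (607.8458 − 561.09) × 0.963355 = 45.0424
Short position value = −(long value) = -£45.04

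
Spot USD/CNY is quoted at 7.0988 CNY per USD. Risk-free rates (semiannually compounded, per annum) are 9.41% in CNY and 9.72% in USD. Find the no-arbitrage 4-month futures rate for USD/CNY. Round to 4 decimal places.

7.0918

By covered interest parity, F = S · (1+r_CNY/2)^(2T) / (1+r_USD/2)^(2T)
= 7.0988 × 1.031126 / 1.032143 = 7.0988 × 0.999015
F = 7.0918 CNY per USD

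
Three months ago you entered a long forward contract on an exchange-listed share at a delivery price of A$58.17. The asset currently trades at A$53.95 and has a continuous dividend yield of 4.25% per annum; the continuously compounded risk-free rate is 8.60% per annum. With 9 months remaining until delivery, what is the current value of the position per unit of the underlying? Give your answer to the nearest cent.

-A$2.28

Current fair forward for the remaining 9 months: F = S·e^((r − q)·T), (r − q) = 0.0860 − 0.0425 = 0.0435
F = 53.95 · e^(0.0435 × 9/12) = 53.95 × 1.033163 = 55.7391
Value of long forward = (F − K)·e^(−rT) = (55.7391 − 58.17) · e^(−0.0860·9/12)
= -2.4309 × 0.937536 = -2.28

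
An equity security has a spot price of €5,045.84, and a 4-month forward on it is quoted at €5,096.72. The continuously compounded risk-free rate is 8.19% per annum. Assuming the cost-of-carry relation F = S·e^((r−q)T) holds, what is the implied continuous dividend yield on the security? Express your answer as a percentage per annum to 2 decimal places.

From F = S·e^((r−q)T): (r − q) = ln(F/S)/T
ln(5096.72/5045.84) = ln(1.010084) = 0.010033
(r − q) = 0.010033 / (4/12) = 0.030099
q = r − ln(F/S)/T = 0.0819 − 0.030099 = 0.051801
q = 5.18%

5.18%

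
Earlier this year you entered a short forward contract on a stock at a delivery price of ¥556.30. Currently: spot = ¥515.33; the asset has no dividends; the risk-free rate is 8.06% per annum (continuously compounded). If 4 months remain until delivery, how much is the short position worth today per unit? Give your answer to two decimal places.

¥26.22

Current fair forward for the remaining 4 months: F = S·e^(r·T), r = 0.0806
F = 515.33 · e^(0.0806 × 4/12) = 515.33 × 1.027231 = 529.3630
Value of long forward = (F − K)·e^(−rT) = (529.3630 − 556.30) · e^(−0.0806·4/12)
= -26.9370 × 0.973491 = -26.22
Short position value = −(long value) = ¥26.22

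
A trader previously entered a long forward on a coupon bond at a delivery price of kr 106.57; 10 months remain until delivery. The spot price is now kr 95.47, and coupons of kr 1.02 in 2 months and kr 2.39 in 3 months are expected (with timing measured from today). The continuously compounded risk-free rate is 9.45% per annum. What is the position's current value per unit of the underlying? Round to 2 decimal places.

-kr 6.37

PV(remaining coupons) I = 1.02·e^(−0.0945·2/12) + 2.39·e^(−0.0945·3/12) = 3.3383
Current forward F = (S − I)·e^(rT) = (95.47 − 3.3383)·e^(0.0945·10/12) = 92.1317 × 1.081934 = 99.6804
Value (long) = (F − K)·e^(−rT) = (99.6804 − 106.57) × 0.924271 = -6.3679
Value = -kr 6.37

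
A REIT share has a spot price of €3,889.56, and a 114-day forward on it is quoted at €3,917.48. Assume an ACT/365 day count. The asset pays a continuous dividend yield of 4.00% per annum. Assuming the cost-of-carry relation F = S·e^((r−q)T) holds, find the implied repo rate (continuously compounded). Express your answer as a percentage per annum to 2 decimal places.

From F = S·e^((r−q)T): (r − q) = ln(F/S)/T
ln(3917.48/3889.56) = ln(1.007178) = 0.007152
(r − q) = 0.007152 / (114/365) = 0.022899
r = ln(F/S)/T + q = 0.022899 + 0.0400 = 0.062899
r = 6.29%

6.29%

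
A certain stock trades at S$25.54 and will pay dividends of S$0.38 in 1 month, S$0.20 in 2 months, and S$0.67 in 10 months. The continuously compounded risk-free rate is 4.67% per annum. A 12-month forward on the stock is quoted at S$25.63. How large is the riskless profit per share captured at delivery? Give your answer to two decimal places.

S$0.15 per share

PV(dividends) I = 0.38·e^(−0.0467·1/12) + 0.20·e^(−0.0467·2/12) + 0.67·e^(−0.0467·10/12) = 1.2214
Fair forward F* = (S − I)·e^(rT) = (25.54 − 1.2214)·e^0.046700 = 24.3186 × 1.047808 = 25.4812
Market S$25.63 > fair 25.4812: forward overpriced → cash-and-carry (borrow at r, buy the stock and collect the dividends, short the forward).
Profit at T = |F_mkt − F*| = |25.63 − 25.4812| = S$0.15 per share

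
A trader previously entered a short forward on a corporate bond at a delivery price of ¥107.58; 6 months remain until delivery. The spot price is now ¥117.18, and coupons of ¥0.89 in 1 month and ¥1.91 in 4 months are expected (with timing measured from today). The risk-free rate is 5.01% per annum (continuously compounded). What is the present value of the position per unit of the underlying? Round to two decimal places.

PV(remaining coupons) I = 0.89·e^(−0.0501·1/12) + 1.91·e^(−0.0501·4/12) = 2.7647
Current forward F = (S − I)·e^(rT) = (117.18 − 2.7647)·e^(0.0501·6/12) = 114.4153 × 1.025366 = 117.3176
Value (long) = (F − K)·e^(−rT) = (117.3176 − 107.58) × 0.975261 = 9.4967
Short position value = −(long value) = -¥9.50

-¥9.50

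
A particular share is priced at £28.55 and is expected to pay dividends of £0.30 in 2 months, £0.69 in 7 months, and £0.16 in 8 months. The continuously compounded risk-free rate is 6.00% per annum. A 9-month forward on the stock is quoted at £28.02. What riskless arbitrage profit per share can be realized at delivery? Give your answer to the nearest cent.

PV(dividends) I = 0.30·e^(−0.0600·2/12) + 0.69·e^(−0.0600·7/12) + 0.16·e^(−0.0600·8/12) = 1.1170
Fair forward F* = (S − I)·e^(rT) = (28.55 − 1.1170)·e^0.045000 = 27.4330 × 1.046028 = 28.6957
Market £28.02 < fair 28.6957: forward underpriced → reverse cash-and-carry (short the stock, invest proceeds at r, pay the dividends, go long the forward).
Profit at T = |F_mkt − F*| = |28.02 − 28.6957| = £0.68 per share

£0.68 per share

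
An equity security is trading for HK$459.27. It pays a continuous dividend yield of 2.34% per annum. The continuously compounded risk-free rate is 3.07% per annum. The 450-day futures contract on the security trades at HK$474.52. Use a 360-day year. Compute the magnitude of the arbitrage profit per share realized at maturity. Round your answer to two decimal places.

HK$11.04 per share

Fair futures: F* = S·e^(carry·T), with carry = (r − q) = 0.0307 − 0.0234 = 0.0073
F* = 459.27 · e^(0.0073 × 450/360) = 459.27 · e^0.009125 = 459.27 × 1.009167 = HK$463.4801
Market HK$474.52 > fair HK$463.4801: forward overpriced → cash-and-carry (buy spot, short the forward).
At maturity, profit = |F_mkt − F*| = |474.52 − 463.4801| = HK$11.04 per share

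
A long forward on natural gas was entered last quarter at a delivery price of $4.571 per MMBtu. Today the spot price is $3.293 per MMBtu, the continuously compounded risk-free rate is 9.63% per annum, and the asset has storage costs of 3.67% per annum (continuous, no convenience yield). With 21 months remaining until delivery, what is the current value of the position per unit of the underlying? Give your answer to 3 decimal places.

-$0.351 per MMBtu

Current fair forward for the remaining 21 months: F = S·e^((r + u)·T), (r + u) = 0.0963 + 0.0367 = 0.1330
F = 3.293 · e^(0.1330 × 21/12) = 3.293 × 1.262066 = 4.1560
Value of long forward = (F − K)·e^(−rT) = (4.1560 − 4.571) · e^(−0.0963·21/12)
= -0.4150 × 0.844910 = -0.351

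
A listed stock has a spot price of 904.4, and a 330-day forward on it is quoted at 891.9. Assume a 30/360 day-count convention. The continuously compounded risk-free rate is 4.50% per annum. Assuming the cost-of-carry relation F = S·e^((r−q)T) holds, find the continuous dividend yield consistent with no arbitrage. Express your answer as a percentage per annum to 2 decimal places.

From F = S·e^((r−q)T): (r − q) = ln(F/S)/T
ln(891.9/904.4) = ln(0.986179) = -0.013917
(r − q) = -0.013917 / (330/360) = -0.015182
q = r − ln(F/S)/T = 0.0450 + 0.015182 = 0.060182
q = 6.02%

6.02%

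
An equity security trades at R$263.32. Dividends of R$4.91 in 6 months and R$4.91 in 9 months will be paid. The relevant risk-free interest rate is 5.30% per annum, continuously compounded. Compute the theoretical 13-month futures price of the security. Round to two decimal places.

R$268.82

PV(dividends) I = 4.91·e^(−0.0530·6/12) + 4.91·e^(−0.0530·9/12)
I = 4.7816 + 4.7187 = 9.5003
F = (S − I)·e^(rT) = (263.32 − 9.5003) · e^(0.0530·13/12)
= 253.8197 · e^0.057417 = 253.8197 × 1.059097 = R$268.82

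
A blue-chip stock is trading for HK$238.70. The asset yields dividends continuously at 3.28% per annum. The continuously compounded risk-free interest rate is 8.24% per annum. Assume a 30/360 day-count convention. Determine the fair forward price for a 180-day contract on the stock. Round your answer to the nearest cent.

HK$244.69

F = S·e^((r − q)T) = 238.70 · e^((0.0824 − 0.0328) × 180/360)
= 238.70 · e^0.024800 = 238.70 × 1.025110
F = HK$244.69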